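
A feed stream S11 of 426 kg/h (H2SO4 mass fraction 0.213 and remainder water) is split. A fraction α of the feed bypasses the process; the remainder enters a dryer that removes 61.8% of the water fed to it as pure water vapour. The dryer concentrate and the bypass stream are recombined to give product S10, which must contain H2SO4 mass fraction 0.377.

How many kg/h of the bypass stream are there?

44.98 kg/h

All 426×0.213 = 90.738 kg/h of H2SO4 reaches S10, so S10 = 90.738/0.377 = 240.68 kg/h and vapour = 185.32 kg/h.
The evaporator receives (1−α)·426 of feed at 0.787 water and removes 0.618 of that water:
0.618×0.787×(1−α)×426 = 185.32
(1−α) = 185.32/207.19 = 0.8944;  α = 0.1056.
Bypass flow = 0.1056×426 = 44.979 kg/h.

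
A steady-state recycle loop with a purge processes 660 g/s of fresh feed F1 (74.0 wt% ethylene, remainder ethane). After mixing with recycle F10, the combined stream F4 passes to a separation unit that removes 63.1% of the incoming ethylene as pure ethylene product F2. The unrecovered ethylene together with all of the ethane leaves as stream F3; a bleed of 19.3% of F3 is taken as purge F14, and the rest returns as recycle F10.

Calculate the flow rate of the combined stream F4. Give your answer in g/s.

1585 g/s

ethane enters only via F1 and leaves only via the purge: 660×0.260 = 0.193×(ethane in F3), and the separation unit passes all ethane, so ethane in F4 = ethane in F3 = 889.12 g/s.
ethylene in F4: m_A = 660×0.740 + (1−0.193)·(1−0.631)·m_A, so m_A = 488.4/0.7022 = 695.51 g/s.
F4 = 695.51 + 889.12 = 1584.6 g/s.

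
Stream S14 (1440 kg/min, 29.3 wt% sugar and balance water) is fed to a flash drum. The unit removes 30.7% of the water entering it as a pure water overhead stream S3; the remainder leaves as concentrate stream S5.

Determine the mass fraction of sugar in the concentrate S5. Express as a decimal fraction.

0.3742

sugar is not removed: 1440×0.293 = 421.92 kg/min of sugar enters S5.
water entering = 1440×0.707 = 1018.1 kg/min; overhead removed = 0.307×1018.1 = 312.55 kg/min.
Concentrate = 1440 − 312.55 = 1127.4 kg/min.
Mass fraction = 421.92/1127.4 = 0.3742.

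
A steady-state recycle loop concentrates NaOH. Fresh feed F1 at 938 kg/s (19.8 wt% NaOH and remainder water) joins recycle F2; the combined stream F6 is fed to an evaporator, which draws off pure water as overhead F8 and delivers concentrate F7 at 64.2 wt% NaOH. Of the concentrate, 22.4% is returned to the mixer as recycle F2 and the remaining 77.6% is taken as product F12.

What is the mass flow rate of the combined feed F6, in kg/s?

1022 kg/s

Overall NaOH balance (none leaves overhead): NaOH in fresh feed = NaOH in product, i.e. 938×0.198 = (1−0.224)·F7·0.642.
F7 = 185.72/(0.642×0.776) = 372.8 kg/s.
Recycle F2 = 0.224×372.8 = 83.506 kg/s.
Combined feed F6 = 938 + 83.506 = 1021.5 kg/s.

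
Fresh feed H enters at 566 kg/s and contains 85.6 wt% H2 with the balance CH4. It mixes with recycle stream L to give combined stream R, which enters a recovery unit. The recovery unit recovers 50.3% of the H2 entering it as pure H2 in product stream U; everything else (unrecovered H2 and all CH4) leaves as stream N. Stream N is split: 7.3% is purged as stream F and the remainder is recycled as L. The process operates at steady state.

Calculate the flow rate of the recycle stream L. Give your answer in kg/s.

1449 kg/s

CH4 enters only via H and leaves only via the purge: 566×0.144 = 0.073×(CH4 in N), and the recovery unit passes all CH4, so CH4 in R = CH4 in N = 1116.5 kg/s.
H2 in R: m_A = 566×0.856 + (1−0.073)·(1−0.503)·m_A, so m_A = 484.5/0.5393 = 898.41 kg/s.
N = (1−0.503)×898.41 + 1116.5 = 1563 kg/s.
Recycle L = (1−0.073)×1563 = 1448.9 kg/s.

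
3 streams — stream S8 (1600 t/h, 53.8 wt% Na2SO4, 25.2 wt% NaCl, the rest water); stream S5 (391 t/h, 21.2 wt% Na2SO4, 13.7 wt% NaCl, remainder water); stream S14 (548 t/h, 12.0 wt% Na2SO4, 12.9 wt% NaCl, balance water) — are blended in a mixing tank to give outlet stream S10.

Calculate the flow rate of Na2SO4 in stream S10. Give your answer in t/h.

1009 t/h

Na2SO4 out = Na2SO4 in = 1600×0.538 + 391×0.212 + 548×0.120 = 1009.5 t/h.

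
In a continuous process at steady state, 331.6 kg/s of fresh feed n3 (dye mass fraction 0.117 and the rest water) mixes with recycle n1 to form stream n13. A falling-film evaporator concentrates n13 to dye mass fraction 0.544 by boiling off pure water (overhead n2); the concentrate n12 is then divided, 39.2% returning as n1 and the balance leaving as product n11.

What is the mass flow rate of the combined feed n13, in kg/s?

377.6 kg/s

Overall dye balance (none leaves overhead): dye in fresh feed = dye in product, i.e. 331.6×0.117 = (1−0.392)·n12·0.544.
n12 = 38.797/(0.544×0.608) = 117.3 kg/s.
Recycle n1 = 0.392×117.3 = 45.982 kg/s.
Combined feed n13 = 331.6 + 45.982 = 377.58 kg/s.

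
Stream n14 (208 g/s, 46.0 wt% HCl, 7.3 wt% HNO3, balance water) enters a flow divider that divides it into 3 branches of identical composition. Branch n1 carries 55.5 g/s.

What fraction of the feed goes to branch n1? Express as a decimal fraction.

0.267

Fraction to n1 = 55.5/208 = 0.2668.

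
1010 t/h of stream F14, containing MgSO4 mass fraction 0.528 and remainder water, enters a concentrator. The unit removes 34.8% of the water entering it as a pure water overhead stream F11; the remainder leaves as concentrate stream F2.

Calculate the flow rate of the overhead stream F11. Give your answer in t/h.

165.9 t/h

water entering = 1010×0.472 = 476.72 t/h; overhead removed = 0.348×476.72 = 165.9 t/h.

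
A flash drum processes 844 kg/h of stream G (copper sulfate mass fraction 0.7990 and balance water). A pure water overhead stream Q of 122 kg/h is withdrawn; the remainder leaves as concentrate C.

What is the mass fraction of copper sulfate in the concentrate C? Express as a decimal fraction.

0.9340

copper sulfate is not removed: 844×0.799 = 674.36 kg/h of copper sulfate enters C.
Concentrate = 844 − 122 = 722 kg/h.
Mass fraction = 674.36/722 = 0.9340.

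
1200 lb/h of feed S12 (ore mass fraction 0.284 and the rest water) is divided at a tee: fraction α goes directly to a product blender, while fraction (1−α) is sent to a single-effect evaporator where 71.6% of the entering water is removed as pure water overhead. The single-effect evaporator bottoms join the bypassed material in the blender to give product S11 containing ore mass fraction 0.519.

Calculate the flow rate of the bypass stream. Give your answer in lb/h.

All 1200×0.284 = 340.8 lb/h of ore reaches S11, so S11 = 340.8/0.519 = 656.65 lb/h and vapour = 543.35 lb/h.
The evaporator receives (1−α)·1200 of feed at 0.716 water and removes 0.716 of that water:
0.716×0.716×(1−α)×1200 = 543.35
(1−α) = 543.35/615.19 = 0.8832;  α = 0.1168.
Bypass flow = 0.1168×1200 = 140.12 lb/h.

140.1 lb/h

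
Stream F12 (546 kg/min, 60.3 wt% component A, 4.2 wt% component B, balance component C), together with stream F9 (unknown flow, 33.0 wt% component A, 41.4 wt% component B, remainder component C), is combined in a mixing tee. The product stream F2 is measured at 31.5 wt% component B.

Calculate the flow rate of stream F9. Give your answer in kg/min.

Let F9 be the unknown flow. Total out = 546 + F9.
component B balance: 22.932 + 0.414·F9 = 0.315·(546 + F9)
(0.414 − 0.315)·F9 = 0.315×546 − 22.932 = 149.06
F9 = 149.06 / 0.099 = 1505.6 kg/min

1506 kg/min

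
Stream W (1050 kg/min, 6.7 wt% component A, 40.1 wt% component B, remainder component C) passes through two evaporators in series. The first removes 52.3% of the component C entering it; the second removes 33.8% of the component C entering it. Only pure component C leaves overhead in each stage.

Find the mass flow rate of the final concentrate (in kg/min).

667.8 kg/min

component C in feed = 1050×0.532 = 558.6 kg/min.
After stage 1: component C left = (1−0.523)×558.6 = 266.45; stream total = 757.85 kg/min.
After stage 2: component C left = (1−0.338)×266.45 = 176.39; final concentrate = 667.79 kg/min.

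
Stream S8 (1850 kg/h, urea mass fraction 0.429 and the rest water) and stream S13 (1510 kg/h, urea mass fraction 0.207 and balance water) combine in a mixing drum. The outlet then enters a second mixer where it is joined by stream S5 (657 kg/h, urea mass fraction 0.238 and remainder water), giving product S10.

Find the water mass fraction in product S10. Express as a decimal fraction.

0.686

Overall, product flow = 4017 kg/h.
water in = 1850×0.571 + 1510×0.793 + 657×0.762 = 2754.4 kg/h.
water fraction in S10 = 0.686.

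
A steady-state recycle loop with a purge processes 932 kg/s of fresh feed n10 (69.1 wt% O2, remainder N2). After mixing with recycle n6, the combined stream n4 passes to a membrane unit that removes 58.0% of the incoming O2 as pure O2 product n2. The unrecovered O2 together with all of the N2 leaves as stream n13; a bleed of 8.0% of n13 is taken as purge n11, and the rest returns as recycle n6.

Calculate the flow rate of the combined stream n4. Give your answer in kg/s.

4649 kg/s

N2 enters only via n10 and leaves only via the purge: 932×0.309 = 0.080×(N2 in n13), and the membrane unit passes all N2, so N2 in n4 = N2 in n13 = 3599.8 kg/s.
O2 in n4: m_A = 932×0.691 + (1−0.080)·(1−0.580)·m_A, so m_A = 644.01/0.6136 = 1049.6 kg/s.
n4 = 1049.6 + 3599.8 = 4649.4 kg/s.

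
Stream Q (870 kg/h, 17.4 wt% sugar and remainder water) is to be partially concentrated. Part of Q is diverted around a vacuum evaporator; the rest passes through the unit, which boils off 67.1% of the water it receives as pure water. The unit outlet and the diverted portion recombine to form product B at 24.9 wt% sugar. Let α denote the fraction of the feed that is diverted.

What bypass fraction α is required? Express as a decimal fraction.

0.457

All 870×0.174 = 151.38 kg/h of sugar reaches B, so B = 151.38/0.249 = 607.95 kg/h and vapour = 262.05 kg/h.
The evaporator receives (1−α)·870 of feed at 0.826 water and removes 0.671 of that water:
0.671×0.826×(1−α)×870 = 262.05
(1−α) = 262.05/482.19 = 0.5434;  α = 0.4566.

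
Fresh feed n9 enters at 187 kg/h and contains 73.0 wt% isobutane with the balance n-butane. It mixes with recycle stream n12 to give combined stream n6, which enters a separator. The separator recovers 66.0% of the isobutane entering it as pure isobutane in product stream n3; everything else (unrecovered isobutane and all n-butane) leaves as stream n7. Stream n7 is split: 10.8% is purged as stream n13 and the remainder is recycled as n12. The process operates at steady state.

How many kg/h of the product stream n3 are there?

isobutane in n6: m_A = 187×0.730 + (1−0.108)·(1−0.660)·m_A, so m_A = 136.51/0.6967 = 195.93 kg/h.
Product n3 = 0.660×195.93 = 129.32 kg/h.

129.3 kg/h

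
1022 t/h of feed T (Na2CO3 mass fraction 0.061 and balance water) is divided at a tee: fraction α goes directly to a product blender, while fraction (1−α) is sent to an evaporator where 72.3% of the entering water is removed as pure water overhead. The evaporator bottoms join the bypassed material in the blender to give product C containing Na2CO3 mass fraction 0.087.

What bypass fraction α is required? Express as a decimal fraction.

All 1022×0.061 = 62.342 t/h of Na2CO3 reaches C, so C = 62.342/0.087 = 716.57 t/h and vapour = 305.43 t/h.
The evaporator receives (1−α)·1022 of feed at 0.939 water and removes 0.723 of that water:
0.723×0.939×(1−α)×1022 = 305.43
(1−α) = 305.43/693.83 = 0.4402;  α = 0.5598.

0.560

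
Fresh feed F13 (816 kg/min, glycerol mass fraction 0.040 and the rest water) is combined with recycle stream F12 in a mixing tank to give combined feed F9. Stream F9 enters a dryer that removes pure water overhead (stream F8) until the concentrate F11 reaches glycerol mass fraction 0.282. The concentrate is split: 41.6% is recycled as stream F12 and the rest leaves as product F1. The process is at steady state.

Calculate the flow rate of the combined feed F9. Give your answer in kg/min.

898.4 kg/min

Overall glycerol balance (none leaves overhead): glycerol in fresh feed = glycerol in product, i.e. 816×0.040 = (1−0.416)·F11·0.282.
F11 = 32.64/(0.282×0.584) = 198.19 kg/min.
Recycle F12 = 0.416×198.19 = 82.448 kg/min.
Combined feed F9 = 816 + 82.448 = 898.45 kg/min.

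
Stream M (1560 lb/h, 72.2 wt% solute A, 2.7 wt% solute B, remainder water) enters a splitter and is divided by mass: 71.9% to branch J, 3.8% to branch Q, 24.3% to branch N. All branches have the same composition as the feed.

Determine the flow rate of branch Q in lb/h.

59.28 lb/h

Branch Q flow = 0.038×1560 = 59.28 lb/h.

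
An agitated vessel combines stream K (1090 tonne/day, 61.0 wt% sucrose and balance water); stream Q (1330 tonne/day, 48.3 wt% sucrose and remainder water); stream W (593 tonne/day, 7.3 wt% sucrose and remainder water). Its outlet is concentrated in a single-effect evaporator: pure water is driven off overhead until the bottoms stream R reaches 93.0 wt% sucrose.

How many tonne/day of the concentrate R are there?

1452 tonne/day

sucrose entering = 1090×0.610 + 1330×0.483 + 593×0.073 = 1350.6 tonne/day.
All sucrose reports to R, so R = 1350.6/0.930 = 1452.2 tonne/day.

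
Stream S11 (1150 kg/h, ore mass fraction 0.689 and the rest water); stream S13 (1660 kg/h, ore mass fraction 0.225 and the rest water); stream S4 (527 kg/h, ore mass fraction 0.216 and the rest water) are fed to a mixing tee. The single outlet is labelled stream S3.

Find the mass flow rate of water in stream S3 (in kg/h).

water out = water in = 1150×0.311 + 1660×0.775 + 527×0.784 = 2057.3 kg/h.

2057 kg/h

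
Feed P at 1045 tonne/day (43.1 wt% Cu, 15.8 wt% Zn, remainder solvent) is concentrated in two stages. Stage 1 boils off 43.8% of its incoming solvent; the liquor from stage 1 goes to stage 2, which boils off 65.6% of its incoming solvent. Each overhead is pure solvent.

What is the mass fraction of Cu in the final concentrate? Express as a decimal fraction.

0.645

solvent in feed = 1045×0.411 = 429.49 tonne/day.
After stage 1: solvent left = (1−0.438)×429.49 = 241.38; stream total = 856.88 tonne/day.
After stage 2: solvent left = (1−0.656)×241.38 = 83.033; final concentrate = 698.54 tonne/day.
Cu fraction = 450.39/698.54 = 0.645.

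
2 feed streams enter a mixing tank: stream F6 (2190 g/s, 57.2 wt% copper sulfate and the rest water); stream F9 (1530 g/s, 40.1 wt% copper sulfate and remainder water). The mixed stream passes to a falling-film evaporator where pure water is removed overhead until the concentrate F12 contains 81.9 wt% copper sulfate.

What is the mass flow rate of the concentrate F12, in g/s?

2279 g/s

copper sulfate entering = 2190×0.572 + 1530×0.401 = 1866.2 g/s.
All copper sulfate reports to F12, so F12 = 1866.2/0.819 = 2278.6 g/s.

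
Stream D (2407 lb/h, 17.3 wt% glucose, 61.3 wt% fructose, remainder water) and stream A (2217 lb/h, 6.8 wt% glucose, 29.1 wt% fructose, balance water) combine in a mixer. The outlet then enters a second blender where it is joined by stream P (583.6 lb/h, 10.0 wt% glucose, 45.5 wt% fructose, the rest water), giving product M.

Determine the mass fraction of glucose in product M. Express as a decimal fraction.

Overall, product flow = 5207.6 lb/h.
glucose in = 2407×0.173 + 2217×0.068 + 583.6×0.100 = 625.53 lb/h.
glucose fraction in M = 0.1201.

0.1201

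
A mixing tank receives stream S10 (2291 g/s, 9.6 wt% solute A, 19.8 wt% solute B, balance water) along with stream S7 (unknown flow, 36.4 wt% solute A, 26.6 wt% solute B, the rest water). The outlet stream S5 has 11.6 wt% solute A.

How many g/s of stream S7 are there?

Let S7 be the unknown flow. Total out = 2291 + S7.
solute A balance: 219.94 + 0.364·S7 = 0.116·(2291 + S7)
(0.364 − 0.116)·S7 = 0.116×2291 − 219.94 = 45.82
S7 = 45.82 / 0.248 = 184.76 g/s

184.8 g/s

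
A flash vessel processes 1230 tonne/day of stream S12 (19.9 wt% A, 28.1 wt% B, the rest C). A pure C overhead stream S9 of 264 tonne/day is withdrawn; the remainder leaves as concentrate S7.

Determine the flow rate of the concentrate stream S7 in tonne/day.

Concentrate = 1230 − 264 = 966 tonne/day.

966 tonne/day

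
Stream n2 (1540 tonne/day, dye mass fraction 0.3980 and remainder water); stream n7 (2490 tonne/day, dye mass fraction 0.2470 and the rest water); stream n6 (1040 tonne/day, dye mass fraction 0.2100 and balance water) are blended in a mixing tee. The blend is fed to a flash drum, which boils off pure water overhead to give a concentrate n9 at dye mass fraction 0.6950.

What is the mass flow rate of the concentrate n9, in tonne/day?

dye entering = 1540×0.398 + 2490×0.247 + 1040×0.210 = 1446.4 tonne/day.
All dye reports to n9, so n9 = 1446.4/0.695 = 2081.1 tonne/day.

2081 tonne/day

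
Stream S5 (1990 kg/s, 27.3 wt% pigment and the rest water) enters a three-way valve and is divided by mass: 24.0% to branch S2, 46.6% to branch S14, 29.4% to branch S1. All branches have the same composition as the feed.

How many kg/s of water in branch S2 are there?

Branch S2 total = 0.240×1990 = 477.6 kg/s.
water in S2 = 0.727×477.6 = 347.22 kg/s.

347.2 kg/s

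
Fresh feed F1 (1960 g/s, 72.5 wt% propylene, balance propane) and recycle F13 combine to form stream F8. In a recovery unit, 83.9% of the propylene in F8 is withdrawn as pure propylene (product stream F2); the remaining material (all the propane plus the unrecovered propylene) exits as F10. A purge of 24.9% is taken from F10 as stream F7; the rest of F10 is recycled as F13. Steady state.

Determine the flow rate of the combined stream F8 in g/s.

propane enters only via F1 and leaves only via the purge: 1960×0.275 = 0.249×(propane in F10), and the recovery unit passes all propane, so propane in F8 = propane in F10 = 2164.7 g/s.
propylene in F8: m_A = 1960×0.725 + (1−0.249)·(1−0.839)·m_A, so m_A = 1421/0.8791 = 1616.4 g/s.
F8 = 1616.4 + 2164.7 = 3781.1 g/s.

3781 g/s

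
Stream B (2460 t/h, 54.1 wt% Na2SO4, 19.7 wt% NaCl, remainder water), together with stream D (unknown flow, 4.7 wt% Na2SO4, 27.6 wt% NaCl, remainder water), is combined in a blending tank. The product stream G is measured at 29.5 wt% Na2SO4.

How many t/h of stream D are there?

Let D be the unknown flow. Total out = 2460 + D.
Na2SO4 balance: 1330.9 + 0.047·D = 0.295·(2460 + D)
(0.047 − 0.295)·D = 0.295×2460 − 1330.9 = -605.16
D = -605.16 / -0.248 = 2440.2 t/h

2440 t/h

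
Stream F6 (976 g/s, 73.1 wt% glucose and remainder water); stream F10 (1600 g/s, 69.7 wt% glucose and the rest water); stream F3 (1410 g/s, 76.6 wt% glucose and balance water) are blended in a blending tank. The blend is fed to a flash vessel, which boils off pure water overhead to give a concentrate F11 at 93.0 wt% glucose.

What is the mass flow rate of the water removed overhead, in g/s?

858.3 g/s

glucose entering = 976×0.731 + 1600×0.697 + 1410×0.766 = 2908.7 g/s.
All glucose reports to F11, so F11 = 2908.7/0.930 = 3127.7 g/s.
Total feed = 3986 g/s; overhead = 3986 − 3127.7 = 858.35 g/s.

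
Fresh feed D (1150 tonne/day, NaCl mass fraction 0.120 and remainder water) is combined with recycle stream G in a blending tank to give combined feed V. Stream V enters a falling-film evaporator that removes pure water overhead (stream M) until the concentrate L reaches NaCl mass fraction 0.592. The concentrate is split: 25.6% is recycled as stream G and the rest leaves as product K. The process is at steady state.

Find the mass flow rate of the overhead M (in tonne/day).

916.9 tonne/day

Overall NaCl balance (none leaves overhead): NaCl in fresh feed = NaCl in product, i.e. 1150×0.120 = (1−0.256)·L·0.592.
L = 138/(0.592×0.744) = 313.32 tonne/day.
Recycle G = 0.256×313.32 = 80.209 tonne/day.
Combined feed V = 1150 + 80.209 = 1230.2 tonne/day.
Overhead M = V − L = 1230.2 − 313.32 = 916.89 tonne/day.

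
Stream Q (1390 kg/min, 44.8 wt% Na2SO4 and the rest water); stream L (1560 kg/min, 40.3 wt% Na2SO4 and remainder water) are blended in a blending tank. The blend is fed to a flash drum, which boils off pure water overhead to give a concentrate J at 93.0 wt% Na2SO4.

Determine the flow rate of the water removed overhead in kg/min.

1604 kg/min

Na2SO4 entering = 1390×0.448 + 1560×0.403 = 1251.4 kg/min.
All Na2SO4 reports to J, so J = 1251.4/0.930 = 1345.6 kg/min.
Total feed = 2950 kg/min; overhead = 2950 − 1345.6 = 1604.4 kg/min.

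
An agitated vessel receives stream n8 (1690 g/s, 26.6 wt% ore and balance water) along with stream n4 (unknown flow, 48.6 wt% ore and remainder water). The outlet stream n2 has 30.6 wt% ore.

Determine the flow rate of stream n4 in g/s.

Let n4 be the unknown flow. Total out = 1690 + n4.
ore balance: 449.54 + 0.486·n4 = 0.306·(1690 + n4)
(0.486 − 0.306)·n4 = 0.306×1690 − 449.54 = 67.6
n4 = 67.6 / 0.180 = 375.56 g/s

375.6 g/s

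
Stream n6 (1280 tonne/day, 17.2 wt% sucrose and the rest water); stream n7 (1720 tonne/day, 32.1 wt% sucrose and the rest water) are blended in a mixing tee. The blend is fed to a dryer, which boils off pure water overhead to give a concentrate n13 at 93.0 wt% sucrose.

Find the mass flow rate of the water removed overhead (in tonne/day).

sucrose entering = 1280×0.172 + 1720×0.321 = 772.28 tonne/day.
All sucrose reports to n13, so n13 = 772.28/0.930 = 830.41 tonne/day.
Total feed = 3000 tonne/day; overhead = 3000 − 830.41 = 2169.6 tonne/day.

2170 tonne/day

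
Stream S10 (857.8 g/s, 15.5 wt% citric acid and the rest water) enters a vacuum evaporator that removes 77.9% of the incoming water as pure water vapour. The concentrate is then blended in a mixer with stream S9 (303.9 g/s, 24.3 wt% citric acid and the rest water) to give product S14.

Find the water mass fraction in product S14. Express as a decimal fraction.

Vapour removed = 0.779×0.845×857.8 = 564.65 g/s; concentrate = 293.15 g/s.
water reaching the mixer = 160.19 (from concentrate) + 303.9×0.757 = 390.24 g/s.
Product flow = 293.15 + 303.9 = 597.05 g/s; water fraction = 0.654.

0.654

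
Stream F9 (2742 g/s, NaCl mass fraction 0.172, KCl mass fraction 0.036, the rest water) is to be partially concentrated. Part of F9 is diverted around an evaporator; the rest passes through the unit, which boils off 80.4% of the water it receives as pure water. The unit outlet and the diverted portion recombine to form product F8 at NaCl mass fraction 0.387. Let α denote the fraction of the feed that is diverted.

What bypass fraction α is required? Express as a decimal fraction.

0.128

All 2742×0.172 = 471.62 g/s of NaCl reaches F8, so F8 = 471.62/0.387 = 1218.7 g/s and vapour = 1523.3 g/s.
The evaporator receives (1−α)·2742 of feed at 0.792 water and removes 0.804 of that water:
0.804×0.792×(1−α)×2742 = 1523.3
(1−α) = 1523.3/1746 = 0.8725;  α = 0.1275.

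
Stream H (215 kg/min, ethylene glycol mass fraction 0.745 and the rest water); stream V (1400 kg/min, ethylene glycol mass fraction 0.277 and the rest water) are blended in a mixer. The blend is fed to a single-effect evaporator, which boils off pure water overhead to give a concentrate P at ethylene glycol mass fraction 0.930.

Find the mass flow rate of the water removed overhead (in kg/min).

1026 kg/min

ethylene glycol entering = 215×0.745 + 1400×0.277 = 547.98 kg/min.
All ethylene glycol reports to P, so P = 547.98/0.930 = 589.22 kg/min.
Total feed = 1615 kg/min; overhead = 1615 − 589.22 = 1025.8 kg/min.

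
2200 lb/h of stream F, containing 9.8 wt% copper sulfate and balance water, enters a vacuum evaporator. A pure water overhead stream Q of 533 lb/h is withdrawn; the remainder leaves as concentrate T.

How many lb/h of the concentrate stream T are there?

Concentrate = 2200 − 533 = 1667 lb/h.

1667 lb/h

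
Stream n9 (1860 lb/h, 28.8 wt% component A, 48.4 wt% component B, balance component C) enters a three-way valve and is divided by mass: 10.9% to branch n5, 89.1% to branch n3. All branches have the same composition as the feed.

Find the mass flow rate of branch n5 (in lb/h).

Branch n5 flow = 0.109×1860 = 202.74 lb/h.

202.7 lb/h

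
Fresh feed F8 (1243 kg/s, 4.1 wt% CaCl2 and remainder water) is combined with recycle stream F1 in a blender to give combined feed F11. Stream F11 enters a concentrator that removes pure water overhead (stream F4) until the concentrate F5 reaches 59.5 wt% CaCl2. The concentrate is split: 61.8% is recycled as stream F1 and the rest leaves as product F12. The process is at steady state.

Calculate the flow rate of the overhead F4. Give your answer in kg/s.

Overall CaCl2 balance (none leaves overhead): CaCl2 in fresh feed = CaCl2 in product, i.e. 1243×0.041 = (1−0.618)·F5·0.595.
F5 = 50.963/(0.595×0.382) = 224.22 kg/s.
Recycle F1 = 0.618×224.22 = 138.57 kg/s.
Combined feed F11 = 1243 + 138.57 = 1381.6 kg/s.
Overhead F4 = F11 − F5 = 1381.6 − 224.22 = 1157.3 kg/s.

1157 kg/s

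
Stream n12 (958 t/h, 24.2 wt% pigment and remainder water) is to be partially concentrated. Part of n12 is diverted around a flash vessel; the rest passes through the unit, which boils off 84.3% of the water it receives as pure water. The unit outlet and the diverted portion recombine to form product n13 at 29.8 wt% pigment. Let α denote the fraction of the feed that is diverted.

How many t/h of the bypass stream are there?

All 958×0.242 = 231.84 t/h of pigment reaches n13, so n13 = 231.84/0.298 = 777.97 t/h and vapour = 180.03 t/h.
The evaporator receives (1−α)·958 of feed at 0.758 water and removes 0.843 of that water:
0.843×0.758×(1−α)×958 = 180.03
(1−α) = 180.03/612.16 = 0.2941;  α = 0.7059.
Bypass flow = 0.7059×958 = 676.27 t/h.

676.3 t/h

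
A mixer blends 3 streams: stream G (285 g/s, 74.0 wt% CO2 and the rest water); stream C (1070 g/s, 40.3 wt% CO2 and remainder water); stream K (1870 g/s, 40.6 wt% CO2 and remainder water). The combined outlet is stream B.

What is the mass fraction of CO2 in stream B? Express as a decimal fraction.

Total flow out = 285 + 1070 + 1870 = 3225 g/s.
CO2 in = 285×0.740 + 1070×0.403 + 1870×0.406 = 1401.3 g/s.
CO2 mass fraction in B = 1401.3/3225 = 0.435.

0.435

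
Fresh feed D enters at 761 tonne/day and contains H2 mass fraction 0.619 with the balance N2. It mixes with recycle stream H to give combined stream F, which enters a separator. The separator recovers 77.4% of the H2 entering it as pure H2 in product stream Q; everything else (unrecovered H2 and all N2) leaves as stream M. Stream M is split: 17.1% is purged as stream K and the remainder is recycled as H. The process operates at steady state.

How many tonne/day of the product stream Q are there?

448.7 tonne/day

H2 in F: m_A = 761×0.619 + (1−0.171)·(1−0.774)·m_A, so m_A = 471.06/0.8126 = 579.66 tonne/day.
Product Q = 0.774×579.66 = 448.66 tonne/day.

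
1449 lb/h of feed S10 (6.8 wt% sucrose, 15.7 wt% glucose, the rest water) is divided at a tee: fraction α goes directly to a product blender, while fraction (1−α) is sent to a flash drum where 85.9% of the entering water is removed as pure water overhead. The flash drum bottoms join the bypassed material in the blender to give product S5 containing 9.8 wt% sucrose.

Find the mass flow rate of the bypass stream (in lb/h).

All 1449×0.068 = 98.532 lb/h of sucrose reaches S5, so S5 = 98.532/0.098 = 1005.4 lb/h and vapour = 443.57 lb/h.
The evaporator receives (1−α)·1449 of feed at 0.775 water and removes 0.859 of that water:
0.859×0.775×(1−α)×1449 = 443.57
(1−α) = 443.57/964.64 = 0.4598;  α = 0.5402.
Bypass flow = 0.5402×1449 = 782.7 lb/h.

782.7 lb/h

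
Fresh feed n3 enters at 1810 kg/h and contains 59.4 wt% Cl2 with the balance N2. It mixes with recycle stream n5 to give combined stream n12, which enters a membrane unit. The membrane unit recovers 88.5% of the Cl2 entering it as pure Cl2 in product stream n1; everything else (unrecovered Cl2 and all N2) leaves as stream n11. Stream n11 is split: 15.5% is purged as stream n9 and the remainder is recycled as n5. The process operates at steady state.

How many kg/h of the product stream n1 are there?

1054 kg/h

Cl2 in n12: m_A = 1810×0.594 + (1−0.155)·(1−0.885)·m_A, so m_A = 1075.1/0.9028 = 1190.9 kg/h.
Product n1 = 0.885×1190.9 = 1053.9 kg/h.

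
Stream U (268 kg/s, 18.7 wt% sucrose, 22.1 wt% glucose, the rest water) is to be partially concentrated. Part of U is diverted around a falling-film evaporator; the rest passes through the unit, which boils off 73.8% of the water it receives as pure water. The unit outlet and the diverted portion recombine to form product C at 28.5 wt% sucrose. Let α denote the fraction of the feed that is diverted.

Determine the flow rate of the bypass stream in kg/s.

57.07 kg/s

All 268×0.187 = 50.116 kg/s of sucrose reaches C, so C = 50.116/0.285 = 175.85 kg/s and vapour = 92.154 kg/s.
The evaporator receives (1−α)·268 of feed at 0.592 water and removes 0.738 of that water:
0.738×0.592×(1−α)×268 = 92.154
(1−α) = 92.154/117.09 = 0.7871;  α = 0.2129.
Bypass flow = 0.2129×268 = 57.07 kg/s.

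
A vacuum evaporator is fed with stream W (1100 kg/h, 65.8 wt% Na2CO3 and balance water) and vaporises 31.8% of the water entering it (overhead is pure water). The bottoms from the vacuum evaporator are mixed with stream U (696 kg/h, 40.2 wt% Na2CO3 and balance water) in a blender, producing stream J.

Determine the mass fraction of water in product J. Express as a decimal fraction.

Vapour removed = 0.318×0.342×1100 = 119.63 kg/h; concentrate = 980.37 kg/h.
water reaching the mixer = 256.57 (from concentrate) + 696×0.598 = 672.78 kg/h.
Product flow = 980.37 + 696 = 1676.4 kg/h; water fraction = 0.401.

0.401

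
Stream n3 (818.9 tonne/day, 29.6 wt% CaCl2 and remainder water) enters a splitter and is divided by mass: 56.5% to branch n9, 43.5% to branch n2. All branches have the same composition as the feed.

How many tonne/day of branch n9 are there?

462.7 tonne/day

Branch n9 flow = 0.565×818.9 = 462.68 tonne/day.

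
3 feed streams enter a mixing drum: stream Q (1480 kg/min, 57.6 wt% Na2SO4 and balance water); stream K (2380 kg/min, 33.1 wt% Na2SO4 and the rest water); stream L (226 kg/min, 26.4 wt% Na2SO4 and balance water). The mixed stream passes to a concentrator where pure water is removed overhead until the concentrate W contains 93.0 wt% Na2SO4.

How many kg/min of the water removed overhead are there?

2258 kg/min

Na2SO4 entering = 1480×0.576 + 2380×0.331 + 226×0.264 = 1699.9 kg/min.
All Na2SO4 reports to W, so W = 1699.9/0.930 = 1827.9 kg/min.
Total feed = 4086 kg/min; overhead = 4086 − 1827.9 = 2258.1 kg/min.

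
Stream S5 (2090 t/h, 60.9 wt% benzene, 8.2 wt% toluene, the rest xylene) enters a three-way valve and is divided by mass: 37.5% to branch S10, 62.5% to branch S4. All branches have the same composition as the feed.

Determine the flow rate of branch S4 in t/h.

Branch S4 flow = 0.625×2090 = 1306.2 t/h.

1306 t/h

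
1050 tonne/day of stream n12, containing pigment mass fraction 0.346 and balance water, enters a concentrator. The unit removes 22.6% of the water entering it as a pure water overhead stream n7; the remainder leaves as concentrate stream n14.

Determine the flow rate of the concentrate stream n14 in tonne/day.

894.8 tonne/day

water entering = 1050×0.654 = 686.7 tonne/day; overhead removed = 0.226×686.7 = 155.19 tonne/day.
Concentrate = 1050 − 155.19 = 894.81 tonne/day.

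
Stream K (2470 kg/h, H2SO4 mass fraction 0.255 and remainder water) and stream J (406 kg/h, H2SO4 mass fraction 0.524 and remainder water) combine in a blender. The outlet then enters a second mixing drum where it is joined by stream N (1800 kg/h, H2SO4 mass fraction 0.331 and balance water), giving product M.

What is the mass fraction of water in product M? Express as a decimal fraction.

0.692

Overall, product flow = 4676 kg/h.
water in = 2470×0.745 + 406×0.476 + 1800×0.669 = 3237.6 kg/h.
water fraction in M = 0.692.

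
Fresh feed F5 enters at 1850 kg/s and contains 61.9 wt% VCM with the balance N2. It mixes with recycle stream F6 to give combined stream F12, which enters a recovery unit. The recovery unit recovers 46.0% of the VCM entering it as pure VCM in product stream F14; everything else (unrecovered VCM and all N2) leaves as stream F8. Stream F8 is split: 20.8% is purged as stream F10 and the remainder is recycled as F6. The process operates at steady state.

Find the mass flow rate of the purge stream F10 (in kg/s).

N2 enters only via F5 and leaves only via the purge: 1850×0.381 = 0.208×(N2 in F8), and the recovery unit passes all N2, so N2 in F12 = N2 in F8 = 3388.7 kg/s.
VCM in F12: m_A = 1850×0.619 + (1−0.208)·(1−0.460)·m_A, so m_A = 1145.2/0.5723 = 2000.9 kg/s.
F8 = (1−0.460)×2000.9 + 3388.7 = 4469.2 kg/s.
Purge F10 = 0.208×4469.2 = 929.59 kg/s.

929.6 kg/s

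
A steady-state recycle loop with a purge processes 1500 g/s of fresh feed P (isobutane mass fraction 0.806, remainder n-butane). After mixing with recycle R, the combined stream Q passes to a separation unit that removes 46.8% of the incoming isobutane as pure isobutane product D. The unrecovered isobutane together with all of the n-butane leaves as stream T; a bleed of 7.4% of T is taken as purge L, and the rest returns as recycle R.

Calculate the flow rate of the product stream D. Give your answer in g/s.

isobutane in Q: m_A = 1500×0.806 + (1−0.074)·(1−0.468)·m_A, so m_A = 1209/0.5074 = 2382.9 g/s.
Product D = 0.468×2382.9 = 1115.2 g/s.

1115 g/s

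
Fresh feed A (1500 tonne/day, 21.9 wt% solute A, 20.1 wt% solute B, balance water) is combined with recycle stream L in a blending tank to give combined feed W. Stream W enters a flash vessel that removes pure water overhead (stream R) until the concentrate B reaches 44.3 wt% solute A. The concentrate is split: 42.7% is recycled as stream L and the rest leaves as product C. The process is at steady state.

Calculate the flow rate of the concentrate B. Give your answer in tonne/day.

1294 tonne/day

Overall solute A balance (none leaves overhead): solute A in fresh feed = solute A in product, i.e. 1500×0.219 = (1−0.427)·B·0.443.
B = 328.5/(0.443×0.573) = 1294.1 tonne/day.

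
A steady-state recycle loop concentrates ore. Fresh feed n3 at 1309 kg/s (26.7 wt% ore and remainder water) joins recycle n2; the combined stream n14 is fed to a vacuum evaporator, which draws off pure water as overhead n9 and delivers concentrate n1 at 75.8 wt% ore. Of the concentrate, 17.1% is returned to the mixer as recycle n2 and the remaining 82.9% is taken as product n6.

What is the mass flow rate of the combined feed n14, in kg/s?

Overall ore balance (none leaves overhead): ore in fresh feed = ore in product, i.e. 1309×0.267 = (1−0.171)·n1·0.758.
n1 = 349.5/(0.758×0.829) = 556.2 kg/s.
Recycle n2 = 0.171×556.2 = 95.109 kg/s.
Combined feed n14 = 1309 + 95.109 = 1404.1 kg/s.

1404 kg/s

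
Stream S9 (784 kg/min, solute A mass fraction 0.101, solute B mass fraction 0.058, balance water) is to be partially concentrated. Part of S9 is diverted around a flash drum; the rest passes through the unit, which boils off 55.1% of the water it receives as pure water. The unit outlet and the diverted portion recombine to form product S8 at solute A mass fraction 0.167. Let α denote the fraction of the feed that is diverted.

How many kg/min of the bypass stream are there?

All 784×0.101 = 79.184 kg/min of solute A reaches S8, so S8 = 79.184/0.167 = 474.16 kg/min and vapour = 309.84 kg/min.
The evaporator receives (1−α)·784 of feed at 0.841 water and removes 0.551 of that water:
0.551×0.841×(1−α)×784 = 309.84
(1−α) = 309.84/363.3 = 0.8529;  α = 0.1471.
Bypass flow = 0.1471×784 = 115.35 kg/min.

115.4 kg/min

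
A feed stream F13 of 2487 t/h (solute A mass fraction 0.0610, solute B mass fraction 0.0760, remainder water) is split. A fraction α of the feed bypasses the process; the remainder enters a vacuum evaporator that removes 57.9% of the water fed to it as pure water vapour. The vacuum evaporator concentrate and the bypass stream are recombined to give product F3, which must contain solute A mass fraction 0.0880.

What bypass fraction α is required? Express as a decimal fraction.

All 2487×0.061 = 151.71 t/h of solute A reaches F3, so F3 = 151.71/0.088 = 1723.9 t/h and vapour = 763.06 t/h.
The evaporator receives (1−α)·2487 of feed at 0.863 water and removes 0.579 of that water:
0.579×0.863×(1−α)×2487 = 763.06
(1−α) = 763.06/1242.7 = 0.6140;  α = 0.3860.

0.386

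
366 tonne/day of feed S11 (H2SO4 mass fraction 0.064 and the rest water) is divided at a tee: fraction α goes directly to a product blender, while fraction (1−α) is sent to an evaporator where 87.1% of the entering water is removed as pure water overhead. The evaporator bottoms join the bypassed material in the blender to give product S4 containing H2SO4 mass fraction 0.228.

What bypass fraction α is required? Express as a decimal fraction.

0.118

All 366×0.064 = 23.424 tonne/day of H2SO4 reaches S4, so S4 = 23.424/0.228 = 102.74 tonne/day and vapour = 263.26 tonne/day.
The evaporator receives (1−α)·366 of feed at 0.936 water and removes 0.871 of that water:
0.871×0.936×(1−α)×366 = 263.26
(1−α) = 263.26/298.38 = 0.8823;  α = 0.1177.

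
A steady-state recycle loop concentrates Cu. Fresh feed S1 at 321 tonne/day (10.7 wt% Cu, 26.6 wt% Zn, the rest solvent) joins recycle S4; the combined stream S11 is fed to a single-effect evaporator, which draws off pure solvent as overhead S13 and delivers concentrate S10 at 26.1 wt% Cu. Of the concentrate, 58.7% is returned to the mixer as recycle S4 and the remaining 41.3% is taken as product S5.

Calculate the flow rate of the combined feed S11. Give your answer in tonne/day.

Overall Cu balance (none leaves overhead): Cu in fresh feed = Cu in product, i.e. 321×0.107 = (1−0.587)·S10·0.261.
S10 = 34.347/(0.261×0.413) = 318.64 tonne/day.
Recycle S4 = 0.587×318.64 = 187.04 tonne/day.
Combined feed S11 = 321 + 187.04 = 508.04 tonne/day.

508 tonne/day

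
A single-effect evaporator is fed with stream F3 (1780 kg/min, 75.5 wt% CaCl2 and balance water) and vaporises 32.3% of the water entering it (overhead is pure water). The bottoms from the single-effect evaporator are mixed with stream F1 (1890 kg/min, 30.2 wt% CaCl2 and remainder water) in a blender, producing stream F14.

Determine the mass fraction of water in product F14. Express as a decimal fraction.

0.457

Vapour removed = 0.323×0.245×1780 = 140.86 kg/min; concentrate = 1639.1 kg/min.
water reaching the mixer = 295.24 (from concentrate) + 1890×0.698 = 1614.5 kg/min.
Product flow = 1639.1 + 1890 = 3529.1 kg/min; water fraction = 0.457.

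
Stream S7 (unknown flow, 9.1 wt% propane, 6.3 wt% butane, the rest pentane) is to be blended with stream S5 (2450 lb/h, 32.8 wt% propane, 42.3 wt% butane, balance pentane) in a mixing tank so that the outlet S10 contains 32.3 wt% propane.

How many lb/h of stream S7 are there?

52.8 lb/h

Let S7 be the unknown flow. Total out = 2450 + S7.
propane balance: 803.6 + 0.091·S7 = 0.323·(2450 + S7)
(0.091 − 0.323)·S7 = 0.323×2450 − 803.6 = -12.25
S7 = -12.25 / -0.232 = 52.802 lb/h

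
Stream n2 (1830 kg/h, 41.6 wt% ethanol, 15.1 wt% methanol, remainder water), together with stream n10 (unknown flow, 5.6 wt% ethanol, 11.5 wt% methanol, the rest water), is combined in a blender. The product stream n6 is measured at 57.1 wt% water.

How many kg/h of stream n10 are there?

978.8 kg/h

Let n10 be the unknown flow. Total out = 1830 + n10.
water balance: 792.39 + 0.829·n10 = 0.571·(1830 + n10)
(0.829 − 0.571)·n10 = 0.571×1830 − 792.39 = 252.54
n10 = 252.54 / 0.258 = 978.84 kg/h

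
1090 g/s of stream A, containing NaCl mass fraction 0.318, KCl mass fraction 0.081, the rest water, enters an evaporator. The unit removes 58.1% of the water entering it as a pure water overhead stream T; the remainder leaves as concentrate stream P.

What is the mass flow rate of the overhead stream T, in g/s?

water entering = 1090×0.601 = 655.09 g/s; overhead removed = 0.581×655.09 = 380.61 g/s.

380.6 g/s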